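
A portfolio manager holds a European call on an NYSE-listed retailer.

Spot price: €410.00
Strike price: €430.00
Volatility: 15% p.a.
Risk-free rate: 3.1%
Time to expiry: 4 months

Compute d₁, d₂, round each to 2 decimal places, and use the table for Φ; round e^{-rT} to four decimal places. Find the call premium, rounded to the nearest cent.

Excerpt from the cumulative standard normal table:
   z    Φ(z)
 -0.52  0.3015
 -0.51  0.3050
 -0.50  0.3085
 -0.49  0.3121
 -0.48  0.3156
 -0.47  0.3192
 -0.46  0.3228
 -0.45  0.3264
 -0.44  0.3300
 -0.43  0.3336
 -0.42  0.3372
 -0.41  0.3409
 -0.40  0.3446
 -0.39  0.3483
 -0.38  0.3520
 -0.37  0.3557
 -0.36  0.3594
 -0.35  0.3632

€6.96

σ√T = 0.15·√0.3333 = 0.0866
d₁ = [ln(410/430) + (0.031 + 0.15²/2)·0.3333] / 0.0866 = [-0.0476 + 0.0141] / 0.0866 = -0.3873 → -0.39
d₂ = d₁ − σ√T = -0.3873 − 0.0866 = -0.4739 → -0.47
e^(−rT) = e^(−0.031·0.3333) = 0.9897
C = 410·N(-0.39) − 430·0.9897·N(-0.47) = 410·0.3483 − 430·0.9897·0.3192 = 142.8030 − 135.8423 = 6.9607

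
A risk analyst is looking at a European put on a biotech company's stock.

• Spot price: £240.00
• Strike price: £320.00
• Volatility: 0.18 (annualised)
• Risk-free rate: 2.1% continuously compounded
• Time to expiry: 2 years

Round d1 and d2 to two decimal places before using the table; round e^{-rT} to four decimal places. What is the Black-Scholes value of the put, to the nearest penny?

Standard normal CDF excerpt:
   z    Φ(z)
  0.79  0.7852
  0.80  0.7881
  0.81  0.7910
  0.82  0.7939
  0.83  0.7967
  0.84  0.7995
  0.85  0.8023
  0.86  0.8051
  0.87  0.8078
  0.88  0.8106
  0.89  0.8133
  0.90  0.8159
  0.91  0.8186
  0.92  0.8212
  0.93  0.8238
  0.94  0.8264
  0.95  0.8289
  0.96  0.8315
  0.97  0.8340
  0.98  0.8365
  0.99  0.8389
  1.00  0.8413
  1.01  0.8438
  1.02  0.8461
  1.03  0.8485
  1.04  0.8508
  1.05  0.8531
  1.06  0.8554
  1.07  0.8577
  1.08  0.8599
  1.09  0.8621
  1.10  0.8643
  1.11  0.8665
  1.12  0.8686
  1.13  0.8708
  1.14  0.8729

σ√T = 0.18·√2 = 0.2546
ln(S/K) + (r + σ²/2)T = ln(240/320) + (0.021 + 0.18²/2)·2 = -0.2877 + 0.0744 = -0.2133
d₁ = -0.2133 / 0.2546 = -0.8379 → -0.84
d₂ = d₁ − σ√T = -0.8379 − 0.2546 = -1.0924 → -1.09
exp(−rT) = exp(−0.021·2) = 0.9589
N(−d₂) = N(1.09) = 0.8621;  N(−d₁) = N(0.84) = 0.7995
P = 320·0.9589·0.8621 − 240·0.7995 = 264.5337 − 191.8800 = 72.6537

£72.65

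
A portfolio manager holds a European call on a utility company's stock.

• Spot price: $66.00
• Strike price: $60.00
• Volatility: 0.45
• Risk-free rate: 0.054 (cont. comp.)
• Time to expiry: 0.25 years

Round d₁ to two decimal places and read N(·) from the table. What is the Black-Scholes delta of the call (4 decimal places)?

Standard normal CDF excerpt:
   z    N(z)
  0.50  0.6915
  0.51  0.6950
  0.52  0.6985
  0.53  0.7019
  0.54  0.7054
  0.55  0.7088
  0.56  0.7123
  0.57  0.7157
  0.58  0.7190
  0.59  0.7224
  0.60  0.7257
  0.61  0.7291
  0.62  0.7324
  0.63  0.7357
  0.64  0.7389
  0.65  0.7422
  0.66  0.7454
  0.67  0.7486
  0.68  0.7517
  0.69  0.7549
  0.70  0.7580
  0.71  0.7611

σ√T = 0.45 × 0.5000 = 0.2250
d₁ = [ln(66/60) + (0.054 + 0.45²/2)·0.25] / 0.2250 = [0.0953 + 0.0388] / 0.2250 = 0.5961 ⇒ 0.60
N(d₁) = N(0.60) = 0.7257
Δ_call = N(d₁) = 0.7257

0.7257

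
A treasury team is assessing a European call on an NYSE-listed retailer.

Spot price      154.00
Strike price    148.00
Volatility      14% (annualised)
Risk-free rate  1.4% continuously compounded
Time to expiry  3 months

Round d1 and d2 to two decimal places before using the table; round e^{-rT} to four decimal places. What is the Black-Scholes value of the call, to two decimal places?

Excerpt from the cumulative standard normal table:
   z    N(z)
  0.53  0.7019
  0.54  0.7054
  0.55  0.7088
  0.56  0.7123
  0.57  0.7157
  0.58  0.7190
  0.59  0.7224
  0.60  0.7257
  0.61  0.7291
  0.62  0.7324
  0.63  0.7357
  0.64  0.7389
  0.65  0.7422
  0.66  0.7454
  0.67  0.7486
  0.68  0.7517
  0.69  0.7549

σ√T = 0.14·√0.25 = 0.0700
ln(S/K) + (r + σ²/2)T = ln(154/148) + (0.014 + 0.14²/2)·0.25 = 0.0397 + 0.0060 = 0.0457
d₁ = 0.0457 / 0.0700 = 0.6527 ⇒ 0.65
d₂ = d₁ − σ√T = 0.6527 − 0.0700 = 0.5827 ⇒ 0.58
e^(−rT) = e^(−0.014·0.25) = 0.9965
N(d₁) = N(0.65) = 0.7422;  N(d₂) = N(0.58) = 0.7190
C = 154·0.7422 − 148·0.9965·0.7190 = 114.2988 − 106.0396 = 8.2592

8.26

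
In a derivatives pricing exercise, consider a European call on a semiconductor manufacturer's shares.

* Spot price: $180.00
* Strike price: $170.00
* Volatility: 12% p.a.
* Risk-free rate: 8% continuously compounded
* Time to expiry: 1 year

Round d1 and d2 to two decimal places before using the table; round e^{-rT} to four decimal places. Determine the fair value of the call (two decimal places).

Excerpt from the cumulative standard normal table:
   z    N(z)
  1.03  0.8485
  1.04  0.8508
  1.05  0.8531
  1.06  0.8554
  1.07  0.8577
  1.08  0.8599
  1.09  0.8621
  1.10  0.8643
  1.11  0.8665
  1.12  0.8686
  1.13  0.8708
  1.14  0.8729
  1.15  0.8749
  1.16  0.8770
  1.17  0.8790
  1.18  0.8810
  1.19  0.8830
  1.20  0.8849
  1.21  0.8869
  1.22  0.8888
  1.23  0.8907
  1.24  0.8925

T = 1;  σ√T = 0.1200
ln(S/K) + (r + σ²/2)T = ln(180/170) + (0.08 + 0.12²/2)·1 = 0.0572 + 0.0872 = 0.1444
d₁ = 0.1444 / 0.1200 = 1.2030 ⇒ 1.20
d₂ = d₁ − σ√T = 1.2030 − 0.1200 = 1.0830 ⇒ 1.08
exp(−rT) = exp(−0.08·1) = 0.9231
C = 180·N(1.20) − 170·0.9231·N(1.08) = 180·0.8849 − 170·0.9231·0.8599 = 159.2820 − 134.9415 = 24.3405

$24.34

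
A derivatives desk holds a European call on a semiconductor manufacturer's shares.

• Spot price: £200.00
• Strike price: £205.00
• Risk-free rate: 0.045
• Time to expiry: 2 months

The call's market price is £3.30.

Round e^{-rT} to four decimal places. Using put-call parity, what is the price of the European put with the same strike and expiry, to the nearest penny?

e^(−rT) = e^(−0.045·0.1667) = 0.9925
Put-call parity: C − P = S − K·e^(−rT) = 200 − 205·0.9925 = 200 − 203.4625 = -3.4625
P = C − (C − P) = 3.30 − (-3.4625) = 6.7625

£6.76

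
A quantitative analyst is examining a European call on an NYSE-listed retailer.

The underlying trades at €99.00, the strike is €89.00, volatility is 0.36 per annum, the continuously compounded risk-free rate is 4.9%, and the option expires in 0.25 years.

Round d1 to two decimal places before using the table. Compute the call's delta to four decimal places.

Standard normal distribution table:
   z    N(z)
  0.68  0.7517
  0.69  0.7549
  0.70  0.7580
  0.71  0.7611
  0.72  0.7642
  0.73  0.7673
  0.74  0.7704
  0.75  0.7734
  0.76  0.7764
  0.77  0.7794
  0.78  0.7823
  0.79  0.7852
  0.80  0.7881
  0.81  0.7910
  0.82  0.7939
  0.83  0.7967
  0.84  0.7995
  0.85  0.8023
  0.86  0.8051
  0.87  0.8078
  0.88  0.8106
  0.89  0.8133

T = 0.25;  σ√T = 0.1800
d₁ = [ln(99/89) + (0.049 + 0.36²/2)·0.25] / 0.1800 = [0.1065 + 0.0284] / 0.1800 = 0.7496 ≈ 0.75
N(d₁) = N(0.75) = 0.7734
Δ_call = N(d₁) = 0.7734

0.7734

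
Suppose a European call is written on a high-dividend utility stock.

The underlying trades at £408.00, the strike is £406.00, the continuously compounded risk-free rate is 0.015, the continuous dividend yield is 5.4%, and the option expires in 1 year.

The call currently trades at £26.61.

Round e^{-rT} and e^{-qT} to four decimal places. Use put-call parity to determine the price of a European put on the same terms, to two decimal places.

£40.02

e^(−qT) = e^(−0.054·1) = 0.9474;  e^(−rT) = e^(−0.015·1) = 0.9851
Put-call parity: C − P = S·e^(−qT) − K·e^(−rT) = 408·0.9474 − 406·0.9851 = 386.5392 − 399.9506 = -13.4114
P = C − (C − P) = 26.61 − (-13.4114) = 40.0214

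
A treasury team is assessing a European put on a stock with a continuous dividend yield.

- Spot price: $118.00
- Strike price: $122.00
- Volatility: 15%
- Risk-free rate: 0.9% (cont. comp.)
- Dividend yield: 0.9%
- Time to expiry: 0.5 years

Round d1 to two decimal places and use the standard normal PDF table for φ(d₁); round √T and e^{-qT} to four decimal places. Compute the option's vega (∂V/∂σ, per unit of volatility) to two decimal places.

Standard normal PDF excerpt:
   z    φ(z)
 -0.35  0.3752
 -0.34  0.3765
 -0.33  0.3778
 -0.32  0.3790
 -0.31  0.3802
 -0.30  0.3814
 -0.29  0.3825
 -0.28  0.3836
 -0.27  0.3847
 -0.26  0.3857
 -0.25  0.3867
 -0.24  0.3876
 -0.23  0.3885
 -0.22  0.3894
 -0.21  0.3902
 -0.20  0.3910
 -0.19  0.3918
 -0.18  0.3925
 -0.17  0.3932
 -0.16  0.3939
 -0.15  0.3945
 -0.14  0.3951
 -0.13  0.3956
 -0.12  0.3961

32.04

σ√T = 0.15 × 0.7071 = 0.1061
d₁ = [ln(118/122) + (0.009 − 0.009 + ½·0.15²)·0.5] / (σ√T) = (-0.0333 + 0.0056) / 0.1061 = -0.2613 → -0.26
√T = √0.5 = 0.7071
φ(d₁) = φ(-0.26) = 0.3857
exp(−qT) = exp(−0.009·0.5) = 0.9955
vega = S·exp(−qT)·φ(d₁)·√T = 118·0.9955·0.3857·0.7071 = 32.0371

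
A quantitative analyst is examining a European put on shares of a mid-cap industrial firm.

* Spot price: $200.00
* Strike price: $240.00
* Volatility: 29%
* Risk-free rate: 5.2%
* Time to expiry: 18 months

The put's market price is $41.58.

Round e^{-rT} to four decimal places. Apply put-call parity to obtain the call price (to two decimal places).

e^(−rT) = e^(−0.052·1.5) = 0.9250
Put-call parity: C − P = S − K·e^(−rT) = 200 − 240·0.9250 = 200 − 222.0000 = -22.0000
C = P + (C − P) = 41.58 + (-22.0000) = 19.5800

$19.58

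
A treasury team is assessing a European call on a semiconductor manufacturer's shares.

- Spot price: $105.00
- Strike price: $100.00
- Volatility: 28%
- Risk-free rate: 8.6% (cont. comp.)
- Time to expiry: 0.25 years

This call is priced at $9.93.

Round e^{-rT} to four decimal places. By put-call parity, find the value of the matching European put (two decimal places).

$2.80

exp(−rT) = exp(−0.086·0.25) = 0.9787
Put-call parity: C − P = S − K·e^(−rT) = 105 − 100·0.9787 = 105 − 97.8700 = 7.1300
P = C − (C − P) = 9.93 − (7.1300) = 2.8000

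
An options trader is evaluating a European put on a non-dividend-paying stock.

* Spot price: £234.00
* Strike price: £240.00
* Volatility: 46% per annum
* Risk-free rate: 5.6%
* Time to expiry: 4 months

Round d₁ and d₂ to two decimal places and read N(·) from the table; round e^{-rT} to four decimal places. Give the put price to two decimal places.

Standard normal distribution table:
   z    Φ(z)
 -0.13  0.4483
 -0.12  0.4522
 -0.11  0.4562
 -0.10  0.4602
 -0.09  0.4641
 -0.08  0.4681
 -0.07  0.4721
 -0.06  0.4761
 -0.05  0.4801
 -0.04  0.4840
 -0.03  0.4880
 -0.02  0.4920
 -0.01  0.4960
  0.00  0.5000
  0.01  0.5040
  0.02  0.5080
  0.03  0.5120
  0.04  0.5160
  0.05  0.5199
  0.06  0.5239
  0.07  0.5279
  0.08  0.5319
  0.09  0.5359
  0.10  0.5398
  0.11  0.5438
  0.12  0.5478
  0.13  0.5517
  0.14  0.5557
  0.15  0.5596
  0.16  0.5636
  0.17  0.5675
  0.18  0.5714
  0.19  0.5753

σ√T = 0.46·√0.3333 = 0.2656
d₁ = [ln(234/240) + (0.056 + 0.46²/2)·0.3333] / 0.2656 = [-0.0253 + 0.0539] / 0.2656 = 0.1077 ≈ 0.11
d₂ = d₁ − σ√T = 0.1077 − 0.2656 = -0.1578 ≈ -0.16
exp(−rT) = exp(−0.056·0.3333) = 0.9815
N(−d₂) = N(0.16) = 0.5636;  N(−d₁) = N(-0.11) = 0.4562
P = 240·0.9815·0.5636 − 234·0.4562 = 132.7616 − 106.7508 = 26.0108

£26.01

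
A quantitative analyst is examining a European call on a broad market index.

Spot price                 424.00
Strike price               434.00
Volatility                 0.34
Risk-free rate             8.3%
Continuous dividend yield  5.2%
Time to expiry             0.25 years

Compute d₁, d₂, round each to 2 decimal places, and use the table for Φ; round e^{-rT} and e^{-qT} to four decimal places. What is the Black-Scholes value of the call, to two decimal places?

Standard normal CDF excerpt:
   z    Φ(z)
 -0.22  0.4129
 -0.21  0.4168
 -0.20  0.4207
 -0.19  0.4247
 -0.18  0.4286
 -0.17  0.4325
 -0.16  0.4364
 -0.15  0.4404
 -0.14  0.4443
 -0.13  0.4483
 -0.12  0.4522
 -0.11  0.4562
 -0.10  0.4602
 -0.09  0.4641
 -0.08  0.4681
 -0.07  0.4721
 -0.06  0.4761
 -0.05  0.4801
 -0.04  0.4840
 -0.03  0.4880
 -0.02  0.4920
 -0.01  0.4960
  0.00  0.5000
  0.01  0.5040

σ√T = 0.34·√0.25 = 0.1700
d₁ = [ln(424/434) + (0.083 − 0.052 + 0.34²/2)·0.25] / 0.1700 = [-0.0233 + 0.0222] / 0.1700 = -0.0065 → -0.01
d₂ = d₁ − σ√T = -0.0065 − 0.1700 = -0.1765 → -0.18
e^(−qT) = e^(−0.052·0.25) = 0.9871;  e^(−rT) = e^(−0.083·0.25) = 0.9795
C = 424·0.9871·N(-0.01) − 434·0.9795·N(-0.18) = 424·0.9871·0.4960 − 434·0.9795·0.4286 = 207.5911 − 182.1991 = 25.3919

25.39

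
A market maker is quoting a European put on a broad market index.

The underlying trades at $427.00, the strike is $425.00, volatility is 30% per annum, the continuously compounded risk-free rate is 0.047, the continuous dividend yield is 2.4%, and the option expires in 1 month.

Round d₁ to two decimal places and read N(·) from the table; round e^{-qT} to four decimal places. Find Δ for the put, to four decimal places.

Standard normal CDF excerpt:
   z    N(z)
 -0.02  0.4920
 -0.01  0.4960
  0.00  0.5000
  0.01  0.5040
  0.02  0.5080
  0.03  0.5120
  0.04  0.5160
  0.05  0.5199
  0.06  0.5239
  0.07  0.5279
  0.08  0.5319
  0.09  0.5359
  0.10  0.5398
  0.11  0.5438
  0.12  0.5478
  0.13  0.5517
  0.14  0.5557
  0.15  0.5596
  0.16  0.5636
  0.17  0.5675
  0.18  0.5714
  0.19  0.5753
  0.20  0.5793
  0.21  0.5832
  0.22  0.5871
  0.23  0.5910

-0.4513

σ√T = 0.3·√0.08333 = 0.0866
d₁ = [ln(427/425) + (0.047 − 0.024 + ½·0.3²)·0.08333] / (σ√T) = (0.0047 + 0.0057) / 0.0866 = 0.1196 → 0.12
N(d₁) = N(0.12) = 0.5478
Δ_put = exp(−qT)·(N(d₁) − 1) = 0.9980·(0.5478 − 1) = -0.4513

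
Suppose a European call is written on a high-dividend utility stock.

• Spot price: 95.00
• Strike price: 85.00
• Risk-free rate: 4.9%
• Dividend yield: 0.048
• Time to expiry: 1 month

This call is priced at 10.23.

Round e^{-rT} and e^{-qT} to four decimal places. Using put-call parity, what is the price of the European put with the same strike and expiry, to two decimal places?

exp(−qT) = exp(−0.048·0.08333) = 0.9960;  exp(−rT) = exp(−0.049·0.08333) = 0.9959
Put-call parity: C − P = S·e^(−qT) − K·e^(−rT) = 95·0.9960 − 85·0.9959 = 94.6200 − 84.6515 = 9.9685
P = C − (C − P) = 10.23 − (9.9685) = 0.2615

0.26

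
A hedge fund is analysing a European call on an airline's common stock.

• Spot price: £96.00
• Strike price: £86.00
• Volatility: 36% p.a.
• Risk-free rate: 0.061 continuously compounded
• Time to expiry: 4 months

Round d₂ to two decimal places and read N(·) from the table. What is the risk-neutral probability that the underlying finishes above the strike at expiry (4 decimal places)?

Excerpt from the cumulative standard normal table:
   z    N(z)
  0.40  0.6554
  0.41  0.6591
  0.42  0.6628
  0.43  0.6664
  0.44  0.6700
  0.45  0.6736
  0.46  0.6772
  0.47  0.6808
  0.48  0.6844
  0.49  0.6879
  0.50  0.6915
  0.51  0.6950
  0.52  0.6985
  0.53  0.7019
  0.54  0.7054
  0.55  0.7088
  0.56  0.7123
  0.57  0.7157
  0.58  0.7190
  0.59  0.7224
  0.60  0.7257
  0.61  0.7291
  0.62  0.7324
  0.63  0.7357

σ√T = 0.36 × 0.5774 = 0.2078
ln(S/K) + (r + σ²/2)T = ln(96/86) + (0.061 + 0.36²/2)·0.3333 = 0.1100 + 0.0419 = 0.1519
d₁ = 0.1519 / 0.2078 = 0.7310 ≈ 0.73
d₂ = d₁ − σ√T = 0.7310 − 0.2078 = 0.5231 ≈ 0.52
Pr(exercise) under Q = N(d₂) = 0.6985

0.6985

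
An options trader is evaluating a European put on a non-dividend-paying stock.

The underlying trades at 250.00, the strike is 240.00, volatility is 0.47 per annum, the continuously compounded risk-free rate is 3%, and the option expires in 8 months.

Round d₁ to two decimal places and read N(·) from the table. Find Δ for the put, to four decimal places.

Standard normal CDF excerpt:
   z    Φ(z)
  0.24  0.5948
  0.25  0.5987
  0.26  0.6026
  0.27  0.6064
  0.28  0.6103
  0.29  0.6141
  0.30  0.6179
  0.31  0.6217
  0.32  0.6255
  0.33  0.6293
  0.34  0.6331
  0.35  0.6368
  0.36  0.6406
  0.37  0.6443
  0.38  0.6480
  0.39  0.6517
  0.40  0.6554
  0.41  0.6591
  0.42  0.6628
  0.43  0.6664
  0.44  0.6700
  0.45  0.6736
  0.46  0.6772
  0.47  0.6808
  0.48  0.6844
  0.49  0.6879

-0.3632

σ√T = 0.47·√0.6667 = 0.3838
d₁ = [ln(250/240) + (0.03 + 0.47²/2)·0.6667] / 0.3838 = [0.0408 + 0.0936] / 0.3838 = 0.3504 ≈ 0.35
N(d₁) = N(0.35) = 0.6368
Δ_put = N(d₁) − 1 = 0.6368 − 1 = -0.3632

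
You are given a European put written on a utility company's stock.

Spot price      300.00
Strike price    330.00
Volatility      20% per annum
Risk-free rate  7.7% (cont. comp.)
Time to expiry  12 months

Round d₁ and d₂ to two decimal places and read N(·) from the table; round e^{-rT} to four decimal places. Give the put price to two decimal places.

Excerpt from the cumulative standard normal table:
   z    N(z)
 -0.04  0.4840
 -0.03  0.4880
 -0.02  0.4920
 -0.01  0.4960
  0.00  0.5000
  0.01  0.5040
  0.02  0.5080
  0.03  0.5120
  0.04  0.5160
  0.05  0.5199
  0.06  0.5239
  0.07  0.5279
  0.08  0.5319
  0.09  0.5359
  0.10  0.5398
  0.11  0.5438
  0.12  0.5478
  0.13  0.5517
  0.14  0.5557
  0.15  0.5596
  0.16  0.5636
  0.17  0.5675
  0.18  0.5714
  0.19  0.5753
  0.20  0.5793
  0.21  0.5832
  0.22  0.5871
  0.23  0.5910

26.98

σ√T = 0.2 × 1.0000 = 0.2000
d₁ = [ln(300/330) + (0.077 + ½·0.2²)·1] / (σ√T) = (-0.0953 + 0.0970) / 0.2000 = 0.0084 which rounds to 0.01
d₂ = 0.0084 − 0.2000 = -0.1916 which rounds to -0.19
e^(−rT) = e^(−0.077·1) = 0.9259
P = 330·0.9259·N(0.19) − 300·N(-0.01) = 330·0.9259·0.5753 − 300·0.4960 = 175.7812 − 148.8000 = 26.9812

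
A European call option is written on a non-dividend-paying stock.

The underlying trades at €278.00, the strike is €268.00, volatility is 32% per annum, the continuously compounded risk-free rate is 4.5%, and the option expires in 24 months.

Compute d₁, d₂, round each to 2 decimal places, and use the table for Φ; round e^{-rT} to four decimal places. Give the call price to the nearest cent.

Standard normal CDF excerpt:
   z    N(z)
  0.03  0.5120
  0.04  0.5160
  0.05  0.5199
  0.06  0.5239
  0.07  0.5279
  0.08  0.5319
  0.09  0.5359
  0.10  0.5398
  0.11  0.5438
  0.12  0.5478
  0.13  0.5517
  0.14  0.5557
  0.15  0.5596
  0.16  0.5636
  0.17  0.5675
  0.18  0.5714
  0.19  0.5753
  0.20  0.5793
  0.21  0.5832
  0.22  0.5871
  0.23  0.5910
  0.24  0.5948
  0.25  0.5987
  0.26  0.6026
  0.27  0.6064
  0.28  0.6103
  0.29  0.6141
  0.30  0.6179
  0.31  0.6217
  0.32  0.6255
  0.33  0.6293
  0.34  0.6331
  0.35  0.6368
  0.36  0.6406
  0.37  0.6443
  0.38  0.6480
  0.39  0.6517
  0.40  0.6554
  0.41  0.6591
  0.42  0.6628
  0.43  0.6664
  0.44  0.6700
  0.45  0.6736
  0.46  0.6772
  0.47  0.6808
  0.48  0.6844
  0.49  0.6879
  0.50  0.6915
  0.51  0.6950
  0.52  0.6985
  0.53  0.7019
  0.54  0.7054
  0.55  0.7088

T = 2;  σ√T = 0.4525
d₁ = [ln(278/268) + (0.045 + 0.32²/2)·2] / 0.4525 = [0.0366 + 0.1924] / 0.4525 = 0.5061 ⇒ 0.51
d₂ = d₁ − σ√T = 0.5061 − 0.4525 = 0.0536 ⇒ 0.05
exp(−rT) = exp(−0.045·2) = 0.9139
N(d₁) = N(0.51) = 0.6950;  N(d₂) = N(0.05) = 0.5199
C = 278·0.6950 − 268·0.9139·0.5199 = 193.2100 − 127.3366 = 65.8734

€65.87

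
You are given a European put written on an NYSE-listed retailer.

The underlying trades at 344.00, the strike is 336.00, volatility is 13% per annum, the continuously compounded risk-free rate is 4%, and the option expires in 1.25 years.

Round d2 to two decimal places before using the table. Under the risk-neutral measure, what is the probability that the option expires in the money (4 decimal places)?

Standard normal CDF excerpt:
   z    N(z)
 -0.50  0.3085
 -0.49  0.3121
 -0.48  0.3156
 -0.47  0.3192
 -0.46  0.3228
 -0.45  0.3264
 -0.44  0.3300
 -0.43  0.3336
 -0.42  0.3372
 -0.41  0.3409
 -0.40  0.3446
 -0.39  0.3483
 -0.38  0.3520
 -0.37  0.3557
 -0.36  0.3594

0.3336

σ√T = 0.13 × 1.1180 = 0.1453
d₁ = [ln(344/336) + (0.04 + 0.13²/2)·1.25] / 0.1453 = [0.0235 + 0.0606] / 0.1453 = 0.5786 ⇒ 0.58
d₂ = d₁ − σ√T = 0.5786 − 0.1453 = 0.4332 ⇒ 0.43
Risk-neutral Pr[S_T < K] = N(−d₂) = N(-0.43) = 0.3336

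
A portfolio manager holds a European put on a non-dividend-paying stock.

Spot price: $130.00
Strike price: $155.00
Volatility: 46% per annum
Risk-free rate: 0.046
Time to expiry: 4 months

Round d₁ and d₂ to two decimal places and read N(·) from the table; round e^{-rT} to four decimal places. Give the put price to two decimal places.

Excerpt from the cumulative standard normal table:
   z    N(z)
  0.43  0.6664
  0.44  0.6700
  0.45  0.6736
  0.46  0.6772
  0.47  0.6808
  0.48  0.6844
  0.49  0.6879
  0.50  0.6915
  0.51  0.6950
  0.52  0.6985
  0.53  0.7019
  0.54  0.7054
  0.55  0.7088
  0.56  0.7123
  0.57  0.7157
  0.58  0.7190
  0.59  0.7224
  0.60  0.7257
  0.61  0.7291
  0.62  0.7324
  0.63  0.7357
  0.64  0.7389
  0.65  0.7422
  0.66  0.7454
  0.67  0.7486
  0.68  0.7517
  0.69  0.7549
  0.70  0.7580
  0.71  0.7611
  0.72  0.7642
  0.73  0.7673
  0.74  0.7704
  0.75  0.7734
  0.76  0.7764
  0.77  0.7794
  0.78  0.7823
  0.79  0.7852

$29.09

T = 0.3333;  σ√T = 0.2656
d₁ = [ln(130/155) + (0.046 + 0.46²/2)·0.3333] / 0.2656 = [-0.1759 + 0.0506] / 0.2656 = -0.4718 → -0.47
d₂ = d₁ − σ√T = -0.4718 − 0.2656 = -0.7373 → -0.74
e^(−rT) = e^(−0.046·0.3333) = 0.9848
P = 155·0.9848·N(0.74) − 130·N(0.47) = 155·0.9848·0.7704 − 130·0.6808 = 117.5969 − 88.5040 = 29.0929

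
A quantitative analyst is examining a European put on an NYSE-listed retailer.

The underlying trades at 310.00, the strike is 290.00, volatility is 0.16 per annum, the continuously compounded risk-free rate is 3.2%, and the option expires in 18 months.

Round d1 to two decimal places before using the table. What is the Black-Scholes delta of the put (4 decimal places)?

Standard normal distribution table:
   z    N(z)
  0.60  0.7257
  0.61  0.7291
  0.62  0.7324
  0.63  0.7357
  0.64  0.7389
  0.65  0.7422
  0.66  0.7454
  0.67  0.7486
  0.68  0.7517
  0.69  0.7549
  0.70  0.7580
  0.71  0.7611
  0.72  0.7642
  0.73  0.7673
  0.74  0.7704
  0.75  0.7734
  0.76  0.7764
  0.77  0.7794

σ√T = 0.16 × 1.2247 = 0.1960
d₁ = [ln(310/290) + (0.032 + 0.16²/2)·1.5] / 0.1960 = [0.0667 + 0.0672] / 0.1960 = 0.6833 which rounds to 0.68
N(d₁) = N(0.68) = 0.7517
Δ_put = N(d₁) − 1 = 0.7517 − 1 = -0.2483

-0.2483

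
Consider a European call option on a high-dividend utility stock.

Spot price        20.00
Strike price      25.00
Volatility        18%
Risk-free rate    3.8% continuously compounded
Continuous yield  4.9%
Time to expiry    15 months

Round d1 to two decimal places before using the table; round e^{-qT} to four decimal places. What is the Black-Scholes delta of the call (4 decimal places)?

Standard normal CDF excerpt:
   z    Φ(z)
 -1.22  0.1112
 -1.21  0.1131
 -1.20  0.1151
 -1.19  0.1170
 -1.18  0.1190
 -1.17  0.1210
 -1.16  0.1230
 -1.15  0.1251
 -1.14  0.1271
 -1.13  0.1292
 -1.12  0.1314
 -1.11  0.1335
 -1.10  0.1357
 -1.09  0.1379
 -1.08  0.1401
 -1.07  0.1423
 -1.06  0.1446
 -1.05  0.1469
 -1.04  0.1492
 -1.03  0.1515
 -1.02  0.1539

0.1318

σ√T = 0.18·√1.25 = 0.2012
d₁ = [ln(20/25) + (0.038 − 0.049 + ½·0.18²)·1.25] / (σ√T) = (-0.2231 + 0.0065) / 0.2012 = -1.0765 → -1.08
N(d₁) = N(-1.08) = 0.1401
Δ_call = exp(−qT)·N(d₁) = 0.9406·0.1401 = 0.1318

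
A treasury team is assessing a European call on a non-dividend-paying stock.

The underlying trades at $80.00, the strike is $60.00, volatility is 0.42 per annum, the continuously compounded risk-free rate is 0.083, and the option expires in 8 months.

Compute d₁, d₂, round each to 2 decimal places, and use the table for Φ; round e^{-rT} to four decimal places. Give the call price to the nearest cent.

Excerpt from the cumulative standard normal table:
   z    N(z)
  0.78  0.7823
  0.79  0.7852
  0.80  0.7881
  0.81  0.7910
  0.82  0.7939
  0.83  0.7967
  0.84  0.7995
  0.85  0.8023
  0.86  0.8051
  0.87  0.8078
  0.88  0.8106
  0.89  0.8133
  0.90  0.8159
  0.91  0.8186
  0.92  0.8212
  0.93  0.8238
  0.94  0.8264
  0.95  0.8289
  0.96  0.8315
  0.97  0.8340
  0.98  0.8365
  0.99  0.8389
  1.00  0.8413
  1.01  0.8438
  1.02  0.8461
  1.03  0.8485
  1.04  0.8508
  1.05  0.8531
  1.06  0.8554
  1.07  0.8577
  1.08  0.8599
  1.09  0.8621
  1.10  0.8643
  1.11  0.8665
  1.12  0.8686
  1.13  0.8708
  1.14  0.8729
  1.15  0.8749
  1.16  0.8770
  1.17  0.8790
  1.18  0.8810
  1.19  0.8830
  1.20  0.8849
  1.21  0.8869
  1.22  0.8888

T = 0.6667;  σ√T = 0.3429
d₁ = [ln(80/60) + (0.083 + 0.42²/2)·0.6667] / 0.3429 = [0.2877 + 0.1141] / 0.3429 = 1.1717 ⇒ 1.17
d₂ = d₁ − σ√T = 1.1717 − 0.3429 = 0.8288 ⇒ 0.83
exp(−rT) = exp(−0.083·0.6667) = 0.9462
N(d₁) = N(1.17) = 0.8790;  N(d₂) = N(0.83) = 0.7967
C = 80·0.8790 − 60·0.9462·0.7967 = 70.3200 − 45.2303 = 25.0897

$25.09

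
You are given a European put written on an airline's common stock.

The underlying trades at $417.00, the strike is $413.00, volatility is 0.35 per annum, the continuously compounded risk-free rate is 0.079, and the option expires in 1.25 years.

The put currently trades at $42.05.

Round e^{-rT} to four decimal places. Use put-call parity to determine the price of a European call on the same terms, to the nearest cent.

$84.87

exp(−rT) = exp(−0.079·1.25) = 0.9060
Put-call parity: C − P = S − K·e^(−rT) = 417 − 413·0.9060 = 417 − 374.1780 = 42.8220
C = P + (C − P) = 42.05 + (42.8220) = 84.8720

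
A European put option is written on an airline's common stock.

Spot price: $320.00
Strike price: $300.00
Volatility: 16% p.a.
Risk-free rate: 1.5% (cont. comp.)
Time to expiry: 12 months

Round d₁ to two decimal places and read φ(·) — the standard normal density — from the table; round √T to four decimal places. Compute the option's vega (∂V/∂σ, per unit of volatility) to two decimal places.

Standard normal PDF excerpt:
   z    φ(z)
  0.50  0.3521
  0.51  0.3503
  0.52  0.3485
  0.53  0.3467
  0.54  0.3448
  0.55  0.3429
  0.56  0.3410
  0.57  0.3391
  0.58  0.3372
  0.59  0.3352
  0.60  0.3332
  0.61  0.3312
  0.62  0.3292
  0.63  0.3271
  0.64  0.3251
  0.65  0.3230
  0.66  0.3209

σ√T = 0.16 × 1.0000 = 0.1600
d₁ = [ln(320/300) + (0.015 + ½·0.16²)·1] / (σ√T) = (0.0645 + 0.0278) / 0.1600 = 0.5771 which rounds to 0.58
√T = √1 = 1.0000
φ(d₁) = φ(0.58) = 0.3372
vega = S·φ(d₁)·√T = 320·0.3372·1.0000 = 107.9040

107.90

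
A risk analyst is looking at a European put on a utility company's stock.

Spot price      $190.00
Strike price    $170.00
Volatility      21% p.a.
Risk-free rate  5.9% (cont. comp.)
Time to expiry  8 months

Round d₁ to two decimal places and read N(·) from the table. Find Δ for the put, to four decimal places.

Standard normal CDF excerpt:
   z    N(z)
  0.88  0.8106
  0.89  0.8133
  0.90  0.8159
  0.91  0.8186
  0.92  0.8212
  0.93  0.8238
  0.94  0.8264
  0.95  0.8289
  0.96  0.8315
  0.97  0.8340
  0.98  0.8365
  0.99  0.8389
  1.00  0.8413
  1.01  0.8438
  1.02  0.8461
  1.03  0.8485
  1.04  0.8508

σ√T = 0.21·√0.6667 = 0.1715
d₁ = [ln(190/170) + (0.059 + 0.21²/2)·0.6667] / 0.1715 = [0.1112 + 0.0540] / 0.1715 = 0.9638 which rounds to 0.96
N(d₁) = N(0.96) = 0.8315
Δ_put = N(d₁) − 1 = 0.8315 − 1 = -0.1685

-0.1685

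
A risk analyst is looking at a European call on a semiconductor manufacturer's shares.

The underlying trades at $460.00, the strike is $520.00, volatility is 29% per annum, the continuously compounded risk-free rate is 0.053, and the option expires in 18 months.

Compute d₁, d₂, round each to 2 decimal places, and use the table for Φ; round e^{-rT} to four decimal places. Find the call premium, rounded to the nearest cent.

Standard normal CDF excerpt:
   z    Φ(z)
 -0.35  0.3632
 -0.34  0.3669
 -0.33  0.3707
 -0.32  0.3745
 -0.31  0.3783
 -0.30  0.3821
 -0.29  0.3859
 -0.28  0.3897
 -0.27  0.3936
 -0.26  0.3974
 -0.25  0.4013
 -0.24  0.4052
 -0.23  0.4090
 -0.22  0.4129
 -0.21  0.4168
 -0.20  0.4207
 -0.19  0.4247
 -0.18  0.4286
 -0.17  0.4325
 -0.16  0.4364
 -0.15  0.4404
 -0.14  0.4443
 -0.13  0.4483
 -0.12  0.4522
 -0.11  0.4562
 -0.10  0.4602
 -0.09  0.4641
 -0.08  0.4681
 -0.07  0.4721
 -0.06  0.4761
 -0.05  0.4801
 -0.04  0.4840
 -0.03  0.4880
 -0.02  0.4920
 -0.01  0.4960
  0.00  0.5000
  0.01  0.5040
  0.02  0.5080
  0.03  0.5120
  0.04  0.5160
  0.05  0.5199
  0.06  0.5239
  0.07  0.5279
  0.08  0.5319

$57.48

σ√T = 0.29 × 1.2247 = 0.3552
d₁ = [ln(460/520) + (0.053 + ½·0.29²)·1.5] / (σ√T) = (-0.1226 + 0.1426) / 0.3552 = 0.0562 which rounds to 0.06
d₂ = 0.0562 − 0.3552 = -0.2989 which rounds to -0.30
e^(−rT) = e^(−0.053·1.5) = 0.9236
C = 460·N(0.06) − 520·0.9236·N(-0.30) = 460·0.5239 − 520·0.9236·0.3821 = 240.9940 − 183.5119 = 57.4821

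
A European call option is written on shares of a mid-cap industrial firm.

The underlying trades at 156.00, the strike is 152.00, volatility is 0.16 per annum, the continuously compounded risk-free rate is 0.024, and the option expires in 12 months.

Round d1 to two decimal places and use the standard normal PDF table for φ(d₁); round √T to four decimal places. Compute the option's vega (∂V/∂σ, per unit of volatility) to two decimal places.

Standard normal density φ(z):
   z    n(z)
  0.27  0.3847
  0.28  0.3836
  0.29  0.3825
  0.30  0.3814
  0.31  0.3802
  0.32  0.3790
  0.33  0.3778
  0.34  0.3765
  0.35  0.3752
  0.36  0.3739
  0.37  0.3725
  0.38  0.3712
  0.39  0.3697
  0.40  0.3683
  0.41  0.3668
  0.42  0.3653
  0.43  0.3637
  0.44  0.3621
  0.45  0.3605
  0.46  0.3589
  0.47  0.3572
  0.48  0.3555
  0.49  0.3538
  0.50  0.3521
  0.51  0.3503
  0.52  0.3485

σ√T = 0.16 × 1.0000 = 0.1600
d₁ = [ln(156/152) + (0.024 + 0.16²/2)·1] / 0.1600 = [0.0260 + 0.0368] / 0.1600 = 0.3923 ≈ 0.39
√T = √1 = 1.0000
φ(d₁) = φ(0.39) = 0.3697
vega = S·φ(d₁)·√T = 156·0.3697·1.0000 = 57.6732
(The put has the same vega.)

57.67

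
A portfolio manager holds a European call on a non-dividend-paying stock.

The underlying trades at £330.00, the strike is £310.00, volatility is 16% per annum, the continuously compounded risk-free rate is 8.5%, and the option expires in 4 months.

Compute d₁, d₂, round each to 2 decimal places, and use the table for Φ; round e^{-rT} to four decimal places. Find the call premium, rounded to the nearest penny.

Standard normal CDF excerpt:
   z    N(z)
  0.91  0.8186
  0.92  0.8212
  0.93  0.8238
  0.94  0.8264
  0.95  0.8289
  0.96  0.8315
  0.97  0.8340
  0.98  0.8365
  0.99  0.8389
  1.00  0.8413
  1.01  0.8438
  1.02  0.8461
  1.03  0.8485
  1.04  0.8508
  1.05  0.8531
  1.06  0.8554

£30.97

σ√T = 0.16 × 0.5774 = 0.0924
ln(S/K) + (r + σ²/2)T = ln(330/310) + (0.085 + 0.16²/2)·0.3333 = 0.0625 + 0.0326 = 0.0951
d₁ = 0.0951 / 0.0924 = 1.0297 → 1.03
d₂ = d₁ − σ√T = 1.0297 − 0.0924 = 0.9373 → 0.94
exp(−rT) = exp(−0.085·0.3333) = 0.9721
N(d₁) = N(1.03) = 0.8485;  N(d₂) = N(0.94) = 0.8264
C = 330·0.8485 − 310·0.9721·0.8264 = 280.0050 − 249.0365 = 30.9685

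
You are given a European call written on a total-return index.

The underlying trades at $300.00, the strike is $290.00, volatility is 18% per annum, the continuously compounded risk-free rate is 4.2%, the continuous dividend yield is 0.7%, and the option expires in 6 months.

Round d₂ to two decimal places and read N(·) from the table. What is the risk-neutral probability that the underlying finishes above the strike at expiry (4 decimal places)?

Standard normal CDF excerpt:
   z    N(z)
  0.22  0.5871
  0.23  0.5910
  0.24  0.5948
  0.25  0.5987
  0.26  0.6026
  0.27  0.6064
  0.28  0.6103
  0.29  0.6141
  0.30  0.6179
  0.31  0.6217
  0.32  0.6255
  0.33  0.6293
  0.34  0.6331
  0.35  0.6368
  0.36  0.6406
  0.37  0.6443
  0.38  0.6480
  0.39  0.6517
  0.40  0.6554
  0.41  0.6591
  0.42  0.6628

T = 0.5;  σ√T = 0.1273
d₁ = [ln(300/290) + (0.042 − 0.007 + 0.18²/2)·0.5] / 0.1273 = [0.0339 + 0.0256] / 0.1273 = 0.4675 ⇒ 0.47
d₂ = d₁ − σ√T = 0.4675 − 0.1273 = 0.3402 ⇒ 0.34
Pr(exercise) under Q = N(d₂) = 0.6331

0.6331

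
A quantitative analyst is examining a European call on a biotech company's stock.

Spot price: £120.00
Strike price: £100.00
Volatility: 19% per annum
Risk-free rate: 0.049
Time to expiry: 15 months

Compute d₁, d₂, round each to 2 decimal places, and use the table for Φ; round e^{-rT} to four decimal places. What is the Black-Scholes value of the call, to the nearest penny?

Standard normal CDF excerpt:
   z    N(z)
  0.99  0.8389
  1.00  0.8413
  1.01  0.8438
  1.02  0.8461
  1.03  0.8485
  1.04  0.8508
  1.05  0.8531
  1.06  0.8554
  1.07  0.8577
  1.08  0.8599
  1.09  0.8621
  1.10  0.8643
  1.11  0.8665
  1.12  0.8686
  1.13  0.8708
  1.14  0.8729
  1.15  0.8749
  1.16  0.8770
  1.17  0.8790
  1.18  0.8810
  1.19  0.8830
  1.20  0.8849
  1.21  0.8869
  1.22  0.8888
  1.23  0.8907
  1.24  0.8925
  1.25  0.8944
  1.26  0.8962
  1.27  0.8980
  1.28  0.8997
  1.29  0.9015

T = 1.25;  σ√T = 0.2124
ln(S/K) + (r + σ²/2)T = ln(120/100) + (0.049 + 0.19²/2)·1.25 = 0.1823 + 0.0838 = 0.2661
d₁ = 0.2661 / 0.2124 = 1.2528 which rounds to 1.25
d₂ = d₁ − σ√T = 1.2528 − 0.2124 = 1.0404 which rounds to 1.04
exp(−rT) = exp(−0.049·1.25) = 0.9406
C = 120·N(1.25) − 100·0.9406·N(1.04) = 120·0.8944 − 100·0.9406·0.8508 = 107.3280 − 80.0262 = 27.3018

£27.30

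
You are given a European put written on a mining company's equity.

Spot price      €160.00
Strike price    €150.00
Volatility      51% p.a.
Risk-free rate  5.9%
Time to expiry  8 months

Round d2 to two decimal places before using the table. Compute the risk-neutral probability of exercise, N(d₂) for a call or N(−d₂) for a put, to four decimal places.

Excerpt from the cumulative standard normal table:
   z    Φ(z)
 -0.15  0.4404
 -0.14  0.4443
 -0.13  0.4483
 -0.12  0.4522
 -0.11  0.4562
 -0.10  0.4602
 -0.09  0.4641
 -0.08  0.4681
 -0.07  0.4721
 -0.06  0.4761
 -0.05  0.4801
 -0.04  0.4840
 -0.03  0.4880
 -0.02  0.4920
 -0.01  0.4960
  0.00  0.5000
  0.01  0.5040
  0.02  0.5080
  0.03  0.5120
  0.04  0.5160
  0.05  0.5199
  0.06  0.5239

0.4840

σ√T = 0.51·√0.6667 = 0.4164
d₁ = [ln(160/150) + (0.059 + 0.51²/2)·0.6667] / 0.4164 = [0.0645 + 0.1260] / 0.4164 = 0.4577 ⇒ 0.46
d₂ = d₁ − σ√T = 0.4577 − 0.4164 = 0.0412 ⇒ 0.04
Pr(exercise) under Q = N(−d₂) = N(-0.04) = 0.4840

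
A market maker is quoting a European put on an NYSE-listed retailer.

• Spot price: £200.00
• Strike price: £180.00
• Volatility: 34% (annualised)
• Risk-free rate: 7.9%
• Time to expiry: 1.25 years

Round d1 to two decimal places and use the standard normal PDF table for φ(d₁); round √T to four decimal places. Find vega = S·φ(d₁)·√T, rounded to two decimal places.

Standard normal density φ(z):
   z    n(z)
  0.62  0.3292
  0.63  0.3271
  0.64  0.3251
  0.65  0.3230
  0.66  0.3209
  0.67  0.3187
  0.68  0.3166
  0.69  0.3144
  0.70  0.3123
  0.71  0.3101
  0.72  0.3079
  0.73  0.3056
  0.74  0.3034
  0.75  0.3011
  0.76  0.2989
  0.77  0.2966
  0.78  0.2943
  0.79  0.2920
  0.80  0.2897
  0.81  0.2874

σ√T = 0.34 × 1.1180 = 0.3801
d₁ = [ln(200/180) + (0.079 + ½·0.34²)·1.25] / (σ√T) = (0.1054 + 0.1710) / 0.3801 = 0.7270 which rounds to 0.73
√T = √1.25 = 1.1180
φ(d₁) = φ(0.73) = 0.3056
vega = S·φ(d₁)·√T = 200·0.3056·1.1180 = 68.3322

68.33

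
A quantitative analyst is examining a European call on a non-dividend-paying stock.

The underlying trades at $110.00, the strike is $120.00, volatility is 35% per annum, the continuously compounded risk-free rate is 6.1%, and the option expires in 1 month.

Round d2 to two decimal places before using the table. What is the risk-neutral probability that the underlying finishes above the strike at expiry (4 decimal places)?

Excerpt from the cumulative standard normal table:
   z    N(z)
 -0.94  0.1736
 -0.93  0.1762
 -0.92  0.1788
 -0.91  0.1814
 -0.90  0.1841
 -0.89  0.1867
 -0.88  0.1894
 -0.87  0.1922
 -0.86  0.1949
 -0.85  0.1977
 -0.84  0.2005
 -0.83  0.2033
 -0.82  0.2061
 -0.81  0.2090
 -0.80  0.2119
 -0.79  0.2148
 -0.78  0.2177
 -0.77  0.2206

T = 0.08333;  σ√T = 0.1010
ln(S/K) + (r + σ²/2)T = ln(110/120) + (0.061 + 0.35²/2)·0.08333 = -0.0870 + 0.0102 = -0.0768
d₁ = -0.0768 / 0.1010 = -0.7604 → -0.76
d₂ = d₁ − σ√T = -0.7604 − 0.1010 = -0.8614 → -0.86
Pr(exercise) under Q = N(d₂) = 0.1949

0.1949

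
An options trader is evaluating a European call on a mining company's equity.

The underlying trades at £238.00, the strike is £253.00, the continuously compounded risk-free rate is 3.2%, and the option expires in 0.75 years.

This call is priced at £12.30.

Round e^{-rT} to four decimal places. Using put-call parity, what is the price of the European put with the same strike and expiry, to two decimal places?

£21.30

e^(−rT) = e^(−0.032·0.75) = 0.9763
Put-call parity: C − P = S − K·e^(−rT) = 238 − 253·0.9763 = 238 − 247.0039 = -9.0039
P = C − (C − P) = 12.30 − (-9.0039) = 21.3039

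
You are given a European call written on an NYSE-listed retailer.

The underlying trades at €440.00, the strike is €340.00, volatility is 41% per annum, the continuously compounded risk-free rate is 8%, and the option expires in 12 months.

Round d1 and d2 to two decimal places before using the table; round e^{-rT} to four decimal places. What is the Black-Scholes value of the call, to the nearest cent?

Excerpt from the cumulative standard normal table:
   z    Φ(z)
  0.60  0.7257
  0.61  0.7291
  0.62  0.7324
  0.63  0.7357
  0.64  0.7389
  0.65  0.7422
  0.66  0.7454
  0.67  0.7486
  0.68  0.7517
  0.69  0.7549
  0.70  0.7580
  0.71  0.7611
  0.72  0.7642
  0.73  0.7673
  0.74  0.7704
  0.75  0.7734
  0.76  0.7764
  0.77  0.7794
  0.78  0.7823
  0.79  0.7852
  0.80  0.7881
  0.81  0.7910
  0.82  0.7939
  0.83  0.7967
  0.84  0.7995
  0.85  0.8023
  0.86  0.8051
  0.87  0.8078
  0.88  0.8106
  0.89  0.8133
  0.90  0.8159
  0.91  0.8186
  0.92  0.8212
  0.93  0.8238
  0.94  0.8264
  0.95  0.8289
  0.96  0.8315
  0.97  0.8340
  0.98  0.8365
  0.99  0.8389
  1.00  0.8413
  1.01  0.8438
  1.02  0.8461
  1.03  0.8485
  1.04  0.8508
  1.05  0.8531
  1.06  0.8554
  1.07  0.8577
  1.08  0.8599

€143.47

T = 1;  σ√T = 0.4100
d₁ = [ln(440/340) + (0.08 + 0.41²/2)·1] / 0.4100 = [0.2578 + 0.1640] / 0.4100 = 1.0290 ≈ 1.03
d₂ = d₁ − σ√T = 1.0290 − 0.4100 = 0.6190 ≈ 0.62
e^(−rT) = e^(−0.08·1) = 0.9231
C = 440·N(1.03) − 340·0.9231·N(0.62) = 440·0.8485 − 340·0.9231·0.7324 = 373.3400 − 229.8667 = 143.4733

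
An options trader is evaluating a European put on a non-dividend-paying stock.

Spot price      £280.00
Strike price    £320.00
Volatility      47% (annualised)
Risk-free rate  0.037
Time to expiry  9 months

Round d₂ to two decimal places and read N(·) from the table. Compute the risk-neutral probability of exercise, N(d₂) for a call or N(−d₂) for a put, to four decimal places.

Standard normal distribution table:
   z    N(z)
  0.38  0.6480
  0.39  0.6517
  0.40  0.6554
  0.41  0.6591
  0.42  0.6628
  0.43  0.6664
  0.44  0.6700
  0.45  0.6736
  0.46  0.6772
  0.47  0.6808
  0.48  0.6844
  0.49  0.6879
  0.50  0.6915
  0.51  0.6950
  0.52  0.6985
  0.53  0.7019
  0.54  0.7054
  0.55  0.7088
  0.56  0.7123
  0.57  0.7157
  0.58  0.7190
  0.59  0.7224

0.6772

σ√T = 0.47·√0.75 = 0.4070
d₁ = [ln(280/320) + (0.037 + 0.47²/2)·0.75] / 0.4070 = [-0.1335 + 0.1106] / 0.4070 = -0.0564 ≈ -0.06
d₂ = d₁ − σ√T = -0.0564 − 0.4070 = -0.4634 ≈ -0.46
Pr(exercise) under Q = N(−d₂) = N(0.46) = 0.6772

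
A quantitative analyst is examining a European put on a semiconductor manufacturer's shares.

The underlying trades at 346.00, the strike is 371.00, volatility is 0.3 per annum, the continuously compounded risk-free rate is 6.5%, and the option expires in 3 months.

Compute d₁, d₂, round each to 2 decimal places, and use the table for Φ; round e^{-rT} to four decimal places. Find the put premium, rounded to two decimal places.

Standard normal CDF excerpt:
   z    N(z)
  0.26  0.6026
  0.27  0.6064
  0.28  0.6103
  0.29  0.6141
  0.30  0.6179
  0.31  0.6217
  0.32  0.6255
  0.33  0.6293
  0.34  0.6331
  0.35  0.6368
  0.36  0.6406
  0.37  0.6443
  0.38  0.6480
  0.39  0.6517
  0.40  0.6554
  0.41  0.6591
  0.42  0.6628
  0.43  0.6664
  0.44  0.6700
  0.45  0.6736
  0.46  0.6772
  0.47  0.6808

σ√T = 0.3·√0.25 = 0.1500
d₁ = [ln(346/371) + (0.065 + 0.3²/2)·0.25] / 0.1500 = [-0.0698 + 0.0275] / 0.1500 = -0.2818 ≈ -0.28
d₂ = d₁ − σ√T = -0.2818 − 0.1500 = -0.4318 ≈ -0.43
exp(−rT) = exp(−0.065·0.25) = 0.9839
N(−d₂) = N(0.43) = 0.6664;  N(−d₁) = N(0.28) = 0.6103
P = 371·0.9839·0.6664 − 346·0.6103 = 243.2539 − 211.1638 = 32.0901

32.09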